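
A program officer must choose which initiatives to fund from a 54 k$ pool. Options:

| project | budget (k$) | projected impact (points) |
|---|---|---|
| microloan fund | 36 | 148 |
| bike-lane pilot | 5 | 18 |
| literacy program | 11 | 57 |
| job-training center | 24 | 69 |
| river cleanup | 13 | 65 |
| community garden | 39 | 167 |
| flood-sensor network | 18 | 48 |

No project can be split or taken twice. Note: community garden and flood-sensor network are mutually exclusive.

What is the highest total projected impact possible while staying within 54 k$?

232

Ranking by ratio (projected impact/k$): literacy program 5.18, river cleanup 5.00, community garden 4.28, microloan fund 4.11.
The ratio heuristic lands on bike-lane pilot + literacy program + job-training center + river cleanup (209) but leaves 1 k$ idle.
Replace bike-lane pilot and literacy program and job-training center with community garden: the trade gains 23 net, giving 232 at 52 k$.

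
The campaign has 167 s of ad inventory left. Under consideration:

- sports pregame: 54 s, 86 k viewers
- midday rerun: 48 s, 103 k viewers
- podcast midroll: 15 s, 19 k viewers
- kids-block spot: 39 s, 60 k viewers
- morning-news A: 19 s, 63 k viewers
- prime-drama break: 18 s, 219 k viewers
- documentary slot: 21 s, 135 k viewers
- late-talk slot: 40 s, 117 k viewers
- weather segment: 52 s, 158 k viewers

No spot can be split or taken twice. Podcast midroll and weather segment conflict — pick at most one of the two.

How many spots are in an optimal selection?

The maximum expected reach within 167 s is 692.
One optimal bundle: morning-news A + prime-drama break + documentary slot + late-talk slot + weather segment (150 s).
Every optimal selection uses 5 spots.

5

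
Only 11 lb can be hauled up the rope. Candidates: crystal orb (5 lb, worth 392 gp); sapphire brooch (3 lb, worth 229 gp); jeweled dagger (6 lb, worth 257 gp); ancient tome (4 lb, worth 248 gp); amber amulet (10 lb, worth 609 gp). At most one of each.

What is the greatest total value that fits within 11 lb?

Greedy by ratio would take crystal orb + sapphire brooch: 8 lb used, total 621.
Dropping sapphire brooch frees 3 lb; slotting in jeweled dagger (6 lb) lifts the total to 649 at 11 lb.
Runner-up crystal orb + ancient tome tops out at 640.

649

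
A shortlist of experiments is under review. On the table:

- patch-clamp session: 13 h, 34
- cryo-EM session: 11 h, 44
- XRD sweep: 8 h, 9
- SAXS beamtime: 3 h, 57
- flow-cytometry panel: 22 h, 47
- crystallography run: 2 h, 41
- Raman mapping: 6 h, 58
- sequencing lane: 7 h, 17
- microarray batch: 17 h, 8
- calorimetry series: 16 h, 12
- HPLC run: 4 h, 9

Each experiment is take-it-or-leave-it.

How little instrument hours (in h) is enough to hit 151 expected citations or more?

11

Minimise h subject to total expected citations ≥ 151.
Taking SAXS beamtime + crystallography run + Raman mapping gives 156 (≥ 151) for 11 h.
Any bundle with less than 11 h falls short of 151.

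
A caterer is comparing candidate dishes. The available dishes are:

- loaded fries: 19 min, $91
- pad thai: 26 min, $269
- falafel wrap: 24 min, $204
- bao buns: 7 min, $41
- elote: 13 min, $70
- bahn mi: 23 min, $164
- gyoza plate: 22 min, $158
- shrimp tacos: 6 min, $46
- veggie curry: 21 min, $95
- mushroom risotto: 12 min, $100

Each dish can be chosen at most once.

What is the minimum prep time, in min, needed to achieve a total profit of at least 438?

50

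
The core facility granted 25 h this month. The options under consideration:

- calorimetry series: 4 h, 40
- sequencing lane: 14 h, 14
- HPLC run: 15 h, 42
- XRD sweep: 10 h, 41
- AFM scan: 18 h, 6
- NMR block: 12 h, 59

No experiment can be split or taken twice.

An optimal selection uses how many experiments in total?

2

The maximum expected citations within 25 h is 100.
For example XRD sweep + NMR block achieves it, using 22 h.
Any selection reaching 100 contains exactly 2 experiments.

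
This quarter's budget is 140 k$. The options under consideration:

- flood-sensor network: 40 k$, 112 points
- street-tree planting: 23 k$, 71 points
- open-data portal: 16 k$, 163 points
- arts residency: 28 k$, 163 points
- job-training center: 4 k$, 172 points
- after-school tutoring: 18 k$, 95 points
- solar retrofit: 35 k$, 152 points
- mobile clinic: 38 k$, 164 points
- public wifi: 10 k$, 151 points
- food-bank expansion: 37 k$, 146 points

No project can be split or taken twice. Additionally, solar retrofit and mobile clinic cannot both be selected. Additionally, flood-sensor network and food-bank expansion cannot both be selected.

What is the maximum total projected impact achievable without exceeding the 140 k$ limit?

979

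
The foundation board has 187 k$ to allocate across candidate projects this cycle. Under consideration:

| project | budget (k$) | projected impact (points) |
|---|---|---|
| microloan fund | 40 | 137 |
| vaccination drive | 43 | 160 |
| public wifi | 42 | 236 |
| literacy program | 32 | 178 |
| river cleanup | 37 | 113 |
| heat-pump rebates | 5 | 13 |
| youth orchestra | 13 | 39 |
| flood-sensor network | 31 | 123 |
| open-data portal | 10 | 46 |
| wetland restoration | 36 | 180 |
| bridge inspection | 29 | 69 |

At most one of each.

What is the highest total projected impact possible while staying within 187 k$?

877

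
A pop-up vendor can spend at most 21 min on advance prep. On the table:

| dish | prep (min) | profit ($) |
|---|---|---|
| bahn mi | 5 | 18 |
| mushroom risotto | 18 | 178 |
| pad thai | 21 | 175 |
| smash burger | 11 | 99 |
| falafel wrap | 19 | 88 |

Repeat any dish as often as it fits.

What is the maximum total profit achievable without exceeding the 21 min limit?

178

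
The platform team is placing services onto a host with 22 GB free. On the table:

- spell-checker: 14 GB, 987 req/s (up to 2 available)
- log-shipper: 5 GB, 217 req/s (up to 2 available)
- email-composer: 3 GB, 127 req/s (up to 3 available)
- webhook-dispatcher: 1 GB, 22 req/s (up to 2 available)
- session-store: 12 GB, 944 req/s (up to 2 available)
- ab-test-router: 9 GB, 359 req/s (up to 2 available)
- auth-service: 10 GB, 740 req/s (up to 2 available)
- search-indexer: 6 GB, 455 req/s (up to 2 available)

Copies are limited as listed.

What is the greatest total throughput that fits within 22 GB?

Greedy by ratio would take email-composer + webhook-dispatcher + session-store + search-indexer: 22 GB used, total 1548.
The 10 GB tied up in email-composer and webhook-dispatcher and search-indexer is better spent on auth-service — total rises to 1684 (22 GB).
Every other selection either busts 22 GB or exceeds an availability limit or fails to beat 1684.

1684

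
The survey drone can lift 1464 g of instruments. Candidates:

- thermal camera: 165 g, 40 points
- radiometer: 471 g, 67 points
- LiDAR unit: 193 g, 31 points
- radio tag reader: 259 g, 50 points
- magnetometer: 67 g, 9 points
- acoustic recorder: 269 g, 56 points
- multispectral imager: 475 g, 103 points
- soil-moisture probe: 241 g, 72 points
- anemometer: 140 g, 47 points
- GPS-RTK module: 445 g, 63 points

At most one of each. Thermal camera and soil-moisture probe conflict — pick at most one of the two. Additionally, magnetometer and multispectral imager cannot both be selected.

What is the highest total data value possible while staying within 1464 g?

328

Best packing: radio tag reader + acoustic recorder + multispectral imager + soil-moisture probe + anemometer — 1384 g, 328 total.
No other feasible combination exceeds 328.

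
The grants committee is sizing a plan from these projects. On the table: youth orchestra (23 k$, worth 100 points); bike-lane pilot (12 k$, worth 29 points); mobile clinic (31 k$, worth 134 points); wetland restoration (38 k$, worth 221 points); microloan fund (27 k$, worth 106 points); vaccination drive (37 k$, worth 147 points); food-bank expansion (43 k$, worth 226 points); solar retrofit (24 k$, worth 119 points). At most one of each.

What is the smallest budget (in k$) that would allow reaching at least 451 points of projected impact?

92

Need the lightest bundle worth ≥ 451.
Taking youth orchestra + mobile clinic + wetland restoration gives 455 (≥ 451) for 92 k$.
No combination under 92 k$ hits 451.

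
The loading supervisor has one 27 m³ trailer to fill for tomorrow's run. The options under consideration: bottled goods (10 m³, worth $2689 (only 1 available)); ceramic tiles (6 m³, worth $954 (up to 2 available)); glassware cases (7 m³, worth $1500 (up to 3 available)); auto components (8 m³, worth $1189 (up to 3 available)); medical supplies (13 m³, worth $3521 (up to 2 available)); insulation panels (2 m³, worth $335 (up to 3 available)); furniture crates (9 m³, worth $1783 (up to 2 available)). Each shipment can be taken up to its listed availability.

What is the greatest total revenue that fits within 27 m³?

7042

Best packing: 2×medical supplies — 26 m³, 7042 total.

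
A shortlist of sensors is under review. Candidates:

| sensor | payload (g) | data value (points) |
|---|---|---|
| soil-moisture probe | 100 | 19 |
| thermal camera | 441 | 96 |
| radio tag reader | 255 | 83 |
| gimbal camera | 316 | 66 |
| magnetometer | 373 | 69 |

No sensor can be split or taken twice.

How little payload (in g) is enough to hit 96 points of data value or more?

355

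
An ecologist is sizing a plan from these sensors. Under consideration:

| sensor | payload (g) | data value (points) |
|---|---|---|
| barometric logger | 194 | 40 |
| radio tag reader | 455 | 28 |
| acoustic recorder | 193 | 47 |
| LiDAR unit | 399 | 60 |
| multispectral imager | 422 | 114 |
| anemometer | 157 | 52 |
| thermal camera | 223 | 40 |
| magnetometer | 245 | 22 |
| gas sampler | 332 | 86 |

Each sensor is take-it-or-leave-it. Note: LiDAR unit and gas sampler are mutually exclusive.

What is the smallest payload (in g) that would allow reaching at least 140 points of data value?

579

Look for the lowest-payload combination reaching 140.
multispectral imager + anemometer reaches 166 using 579 g.
Any bundle with less than 579 g falls short of 140.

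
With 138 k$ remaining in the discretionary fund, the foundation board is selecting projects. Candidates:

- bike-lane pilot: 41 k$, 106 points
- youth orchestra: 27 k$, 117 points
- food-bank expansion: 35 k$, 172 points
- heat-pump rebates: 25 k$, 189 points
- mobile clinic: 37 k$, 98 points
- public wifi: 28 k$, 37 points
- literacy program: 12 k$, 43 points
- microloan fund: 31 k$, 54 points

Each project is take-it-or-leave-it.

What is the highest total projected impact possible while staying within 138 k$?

619

Best packing: youth orchestra + food-bank expansion + heat-pump rebates + mobile clinic + literacy program — 136 k$, 619 total.
That's the maximum — no swap from here does better than 619.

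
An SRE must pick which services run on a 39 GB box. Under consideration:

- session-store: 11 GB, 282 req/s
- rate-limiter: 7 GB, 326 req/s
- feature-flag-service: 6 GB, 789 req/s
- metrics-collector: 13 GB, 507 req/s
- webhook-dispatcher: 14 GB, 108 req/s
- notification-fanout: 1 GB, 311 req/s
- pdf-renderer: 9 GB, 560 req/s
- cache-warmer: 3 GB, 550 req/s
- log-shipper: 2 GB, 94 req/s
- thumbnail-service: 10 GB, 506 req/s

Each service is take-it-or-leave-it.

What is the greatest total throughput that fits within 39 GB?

The ratio ordering already packs tightly: rate-limiter + feature-flag-service + notification-fanout + pdf-renderer + cache-warmer + log-shipper + thumbnail-service, 38 GB, 3136.
Runner-up rate-limiter + feature-flag-service + metrics-collector + notification-fanout + pdf-renderer + cache-warmer tops out at 3043.

3136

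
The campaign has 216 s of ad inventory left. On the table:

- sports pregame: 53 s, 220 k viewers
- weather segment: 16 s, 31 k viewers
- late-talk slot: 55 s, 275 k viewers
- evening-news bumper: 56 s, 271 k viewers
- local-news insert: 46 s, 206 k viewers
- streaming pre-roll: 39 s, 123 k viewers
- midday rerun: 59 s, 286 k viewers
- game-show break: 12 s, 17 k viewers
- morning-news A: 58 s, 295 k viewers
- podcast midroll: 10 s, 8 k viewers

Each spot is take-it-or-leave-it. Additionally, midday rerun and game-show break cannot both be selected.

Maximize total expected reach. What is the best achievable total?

By expected reach per s: morning-news A 5.09, late-talk slot 5.00, midday rerun 4.85, evening-news bumper 4.84 lead.
Greedy by ratio would take late-talk slot + streaming pre-roll + midday rerun + morning-news A: 211 s used, total 979.
Dropping streaming pre-roll and midday rerun frees 98 s; slotting in evening-news bumper + local-news insert (102 s) lifts the total to 1047 at 215 s.
No other feasible combination exceeds 1047.

1047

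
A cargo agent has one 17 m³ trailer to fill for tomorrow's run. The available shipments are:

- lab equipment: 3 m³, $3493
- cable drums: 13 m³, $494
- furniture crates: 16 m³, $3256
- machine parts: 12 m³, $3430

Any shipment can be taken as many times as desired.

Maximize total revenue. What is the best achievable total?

17465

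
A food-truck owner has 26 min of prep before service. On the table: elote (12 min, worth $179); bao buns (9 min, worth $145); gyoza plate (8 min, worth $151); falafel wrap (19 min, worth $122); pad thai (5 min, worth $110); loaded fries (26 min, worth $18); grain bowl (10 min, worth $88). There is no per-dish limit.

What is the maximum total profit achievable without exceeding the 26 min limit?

By profit per min: pad thai 22.00, gyoza plate 18.88, bao buns 16.11 lead.
The ratio ordering already packs tightly: 5×pad thai, 25 min, 550.
The spare 1 min is too small for any remaining dish, and no exchange beats 550.

550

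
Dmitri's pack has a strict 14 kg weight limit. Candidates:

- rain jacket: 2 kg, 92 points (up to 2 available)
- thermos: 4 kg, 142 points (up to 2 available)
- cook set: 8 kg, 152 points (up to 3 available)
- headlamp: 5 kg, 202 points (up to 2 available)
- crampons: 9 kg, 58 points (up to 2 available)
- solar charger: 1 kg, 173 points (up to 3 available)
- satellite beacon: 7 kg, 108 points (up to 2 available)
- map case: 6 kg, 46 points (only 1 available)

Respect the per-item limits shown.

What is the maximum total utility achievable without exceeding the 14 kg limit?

The ratio heuristic lands on 2×rain jacket + headlamp + 3×solar charger (905) but leaves 2 kg idle.
Replace rain jacket with thermos: the trade gains 50 net, giving 955 at 14 kg.
That's the maximum — no swap from here does better than 955.

955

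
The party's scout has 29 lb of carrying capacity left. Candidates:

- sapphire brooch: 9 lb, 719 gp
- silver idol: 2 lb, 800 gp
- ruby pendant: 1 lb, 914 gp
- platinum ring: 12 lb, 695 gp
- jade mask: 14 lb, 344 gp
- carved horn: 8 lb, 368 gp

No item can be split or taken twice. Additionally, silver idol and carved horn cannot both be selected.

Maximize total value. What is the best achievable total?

Density check — ruby pendant 914.00, silver idol 400.00, sapphire brooch 79.89 are the best per lb.
Best packing: sapphire brooch + silver idol + ruby pendant + platinum ring — 24 lb, 3128 total.

3128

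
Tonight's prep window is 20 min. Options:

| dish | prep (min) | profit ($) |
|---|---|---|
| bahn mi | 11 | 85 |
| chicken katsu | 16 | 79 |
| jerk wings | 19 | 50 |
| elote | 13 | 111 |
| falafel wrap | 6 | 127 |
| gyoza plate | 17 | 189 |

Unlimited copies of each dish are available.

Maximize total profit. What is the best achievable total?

381

3×falafel wrap uses 18 of the 20 min and totals 381.
That's the maximum — no swap from here does better than 381.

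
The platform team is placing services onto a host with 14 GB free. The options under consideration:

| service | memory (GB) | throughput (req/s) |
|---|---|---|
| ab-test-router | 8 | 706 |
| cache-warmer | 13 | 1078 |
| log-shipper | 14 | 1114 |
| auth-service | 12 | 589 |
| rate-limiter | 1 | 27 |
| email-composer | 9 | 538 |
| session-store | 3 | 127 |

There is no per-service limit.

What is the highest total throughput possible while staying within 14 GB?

1114

By throughput per GB: ab-test-router 88.25, cache-warmer 82.92, log-shipper 79.57 lead.
Taking the top-ratio services first gives ab-test-router + 2×session-store for 960 (14 GB).
Dropping ab-test-router and 2×session-store frees 14 GB; slotting in log-shipper (14 GB) lifts the total to 1114 at 14 GB.
That's the maximum — no swap from here does better than 1114.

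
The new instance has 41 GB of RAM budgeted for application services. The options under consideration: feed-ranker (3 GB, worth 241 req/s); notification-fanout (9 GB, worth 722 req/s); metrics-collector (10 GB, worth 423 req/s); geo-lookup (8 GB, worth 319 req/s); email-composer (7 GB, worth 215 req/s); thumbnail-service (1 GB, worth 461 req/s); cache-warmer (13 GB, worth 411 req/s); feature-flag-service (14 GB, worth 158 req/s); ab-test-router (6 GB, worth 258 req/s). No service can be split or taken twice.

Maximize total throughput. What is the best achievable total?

The ratio ordering already packs tightly: feed-ranker + notification-fanout + metrics-collector + geo-lookup + thumbnail-service + ab-test-router, 37 GB, 2424.
Nothing else within 41 GB beats 2424.

2424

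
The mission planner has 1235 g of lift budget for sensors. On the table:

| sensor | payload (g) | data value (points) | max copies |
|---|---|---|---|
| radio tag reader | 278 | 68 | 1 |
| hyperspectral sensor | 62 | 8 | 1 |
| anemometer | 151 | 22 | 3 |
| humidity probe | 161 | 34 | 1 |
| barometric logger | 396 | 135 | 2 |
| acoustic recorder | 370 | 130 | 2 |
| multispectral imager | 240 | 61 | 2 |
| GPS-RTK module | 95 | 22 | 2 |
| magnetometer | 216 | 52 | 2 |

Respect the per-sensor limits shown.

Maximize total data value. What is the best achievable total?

417

Best packing: barometric logger + 2×acoustic recorder + GPS-RTK module — 1231 g, 417 total.
The spare 4 g is too small for any remaining sensor, and no exchange beats 417.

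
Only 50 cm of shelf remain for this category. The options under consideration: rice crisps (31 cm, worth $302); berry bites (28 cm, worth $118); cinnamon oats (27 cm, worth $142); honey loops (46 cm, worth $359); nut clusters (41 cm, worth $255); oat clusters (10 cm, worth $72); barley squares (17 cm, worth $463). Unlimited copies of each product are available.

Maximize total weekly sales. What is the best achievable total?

998

Density check — barley squares 27.24, rice crisps 9.74, honey loops 7.80, oat clusters 7.20 are the best per cm.
Taking oat clusters + 2×barley squares: 44 cm used, 998 in weekly sales.
That's the maximum — no swap from here does better than 998.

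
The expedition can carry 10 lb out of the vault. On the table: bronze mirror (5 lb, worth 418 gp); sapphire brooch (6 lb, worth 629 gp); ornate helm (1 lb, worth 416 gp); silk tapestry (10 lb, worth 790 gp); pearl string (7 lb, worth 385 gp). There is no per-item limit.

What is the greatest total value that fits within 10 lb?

Density check — ornate helm 416.00, sapphire brooch 104.83, bronze mirror 83.60 are the best per lb.
The ratio ordering already packs tightly: 10×ornate helm, 10 lb, 4160.

4160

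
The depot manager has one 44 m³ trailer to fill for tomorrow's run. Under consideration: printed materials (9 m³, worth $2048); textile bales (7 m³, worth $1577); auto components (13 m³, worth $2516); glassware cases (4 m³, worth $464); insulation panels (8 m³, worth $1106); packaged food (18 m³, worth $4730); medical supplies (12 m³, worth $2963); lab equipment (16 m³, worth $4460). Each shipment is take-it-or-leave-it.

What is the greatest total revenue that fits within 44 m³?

The ratio ordering already packs tightly: printed materials + packaged food + lab equipment, 43 m³, 11238.
Nothing else within 44 m³ beats 11238.

11238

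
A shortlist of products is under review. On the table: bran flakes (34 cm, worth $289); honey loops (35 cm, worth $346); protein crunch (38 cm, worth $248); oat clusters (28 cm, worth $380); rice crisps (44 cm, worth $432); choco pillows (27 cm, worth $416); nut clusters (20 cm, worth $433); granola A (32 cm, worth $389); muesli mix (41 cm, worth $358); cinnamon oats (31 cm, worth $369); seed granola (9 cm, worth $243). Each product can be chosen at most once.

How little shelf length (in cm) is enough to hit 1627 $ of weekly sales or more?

Minimise cm subject to total weekly sales ≥ 1627.
oat clusters + choco pillows + nut clusters + cinnamon oats + seed granola reaches 1841 using 115 cm.
No combination under 115 cm hits 1627.

115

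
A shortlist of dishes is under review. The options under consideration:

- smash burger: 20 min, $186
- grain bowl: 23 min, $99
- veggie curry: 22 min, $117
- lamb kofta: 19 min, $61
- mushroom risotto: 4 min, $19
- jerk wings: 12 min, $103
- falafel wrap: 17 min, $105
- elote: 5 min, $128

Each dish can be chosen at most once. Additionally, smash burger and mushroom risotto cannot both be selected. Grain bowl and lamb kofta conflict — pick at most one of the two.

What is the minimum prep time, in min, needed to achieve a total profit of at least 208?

Minimise min subject to total profit ≥ 208.
Taking jerk wings + elote gives 231 (≥ 208) for 17 min.
Below 17 min the best achievable stays under 208.

17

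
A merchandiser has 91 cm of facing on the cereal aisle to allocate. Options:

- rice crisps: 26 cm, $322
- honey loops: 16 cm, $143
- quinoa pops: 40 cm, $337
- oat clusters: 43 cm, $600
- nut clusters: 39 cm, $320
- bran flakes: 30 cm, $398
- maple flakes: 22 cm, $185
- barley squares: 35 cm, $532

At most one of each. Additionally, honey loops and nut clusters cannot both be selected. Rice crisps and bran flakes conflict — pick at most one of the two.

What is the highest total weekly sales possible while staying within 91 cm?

1141

By weekly sales per cm: barley squares 15.20, oat clusters 13.95, bran flakes 13.27, rice crisps 12.38 lead.
Greedy by ratio would take oat clusters + barley squares: 78 cm used, total 1132.
The 35 cm tied up in barley squares is better spent on honey loops + bran flakes — total rises to 1141 (89 cm).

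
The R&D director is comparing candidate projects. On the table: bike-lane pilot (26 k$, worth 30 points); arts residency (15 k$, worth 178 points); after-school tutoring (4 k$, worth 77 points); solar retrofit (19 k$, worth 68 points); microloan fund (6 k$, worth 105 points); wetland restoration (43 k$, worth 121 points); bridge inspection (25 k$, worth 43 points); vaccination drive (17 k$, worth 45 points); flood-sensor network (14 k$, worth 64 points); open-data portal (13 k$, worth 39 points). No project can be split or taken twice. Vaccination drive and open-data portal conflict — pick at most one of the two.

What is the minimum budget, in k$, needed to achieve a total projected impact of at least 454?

Minimise k$ subject to total projected impact ≥ 454.
arts residency + after-school tutoring + microloan fund + flood-sensor network + open-data portal: 463 projected impact at 52 k$.
Any bundle with less than 52 k$ falls short of 454.

52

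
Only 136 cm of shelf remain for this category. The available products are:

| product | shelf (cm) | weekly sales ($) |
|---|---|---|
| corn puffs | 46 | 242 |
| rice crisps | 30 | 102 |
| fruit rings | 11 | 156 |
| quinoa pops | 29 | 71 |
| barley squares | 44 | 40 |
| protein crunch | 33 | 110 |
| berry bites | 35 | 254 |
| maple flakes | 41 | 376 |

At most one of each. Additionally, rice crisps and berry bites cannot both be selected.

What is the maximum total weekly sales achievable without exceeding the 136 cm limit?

1028

Taking corn puffs + fruit rings + berry bites + maple flakes: 133 cm used, 1028 in weekly sales.
Nothing else feasible within 136 cm beats 1028.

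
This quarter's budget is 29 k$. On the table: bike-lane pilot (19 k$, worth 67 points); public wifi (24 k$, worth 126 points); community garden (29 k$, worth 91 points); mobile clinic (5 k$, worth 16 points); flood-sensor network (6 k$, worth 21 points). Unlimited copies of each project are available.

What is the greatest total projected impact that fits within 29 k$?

Density check — public wifi 5.25, bike-lane pilot 3.53, flood-sensor network 3.50, mobile clinic 3.20 are the best per k$.
Taking public wifi + mobile clinic: 29 k$ used, 142 in projected impact.
Nothing else within 29 k$ beats 142.

142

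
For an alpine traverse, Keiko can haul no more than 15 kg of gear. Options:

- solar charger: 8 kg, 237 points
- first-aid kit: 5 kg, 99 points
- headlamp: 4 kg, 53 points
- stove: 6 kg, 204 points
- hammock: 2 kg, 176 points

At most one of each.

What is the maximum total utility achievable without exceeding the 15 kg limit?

Density check — hammock 88.00, stove 34.00, solar charger 29.62, first-aid kit 19.80 are the best per kg.
A density-first pass picks first-aid kit + stove + hammock — 479 at 13 kg.
Replace stove with solar charger: the trade gains 33 net, giving 512 at 15 kg.

512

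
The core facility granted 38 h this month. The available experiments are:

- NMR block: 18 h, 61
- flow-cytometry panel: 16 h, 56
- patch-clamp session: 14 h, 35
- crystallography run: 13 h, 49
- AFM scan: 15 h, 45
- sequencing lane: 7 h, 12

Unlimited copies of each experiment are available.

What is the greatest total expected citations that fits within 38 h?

122

Taking the top-ratio experiments first gives 2×crystallography run + sequencing lane for 110 (33 h).
The 33 h tied up in 2×crystallography run and sequencing lane is better spent on 2×NMR block — total rises to 122 (36 h).
Every other selection either busts 38 h or fails to beat 122.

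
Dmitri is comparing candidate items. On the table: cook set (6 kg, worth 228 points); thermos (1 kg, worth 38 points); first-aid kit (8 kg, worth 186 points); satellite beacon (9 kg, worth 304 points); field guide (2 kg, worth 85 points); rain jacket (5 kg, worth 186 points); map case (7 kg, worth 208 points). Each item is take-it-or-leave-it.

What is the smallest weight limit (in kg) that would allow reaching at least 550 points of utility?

16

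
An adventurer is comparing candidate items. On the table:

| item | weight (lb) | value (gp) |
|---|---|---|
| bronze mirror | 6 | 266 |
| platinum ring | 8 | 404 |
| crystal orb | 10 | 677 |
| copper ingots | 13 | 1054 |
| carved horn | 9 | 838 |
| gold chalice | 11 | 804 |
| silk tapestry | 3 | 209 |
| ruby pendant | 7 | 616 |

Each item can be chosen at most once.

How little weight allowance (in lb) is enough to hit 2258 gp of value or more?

Look for the lowest-weight combination reaching 2258.
carved horn + gold chalice + ruby pendant reaches 2258 using 27 lb.
No combination under 27 lb hits 2258.

27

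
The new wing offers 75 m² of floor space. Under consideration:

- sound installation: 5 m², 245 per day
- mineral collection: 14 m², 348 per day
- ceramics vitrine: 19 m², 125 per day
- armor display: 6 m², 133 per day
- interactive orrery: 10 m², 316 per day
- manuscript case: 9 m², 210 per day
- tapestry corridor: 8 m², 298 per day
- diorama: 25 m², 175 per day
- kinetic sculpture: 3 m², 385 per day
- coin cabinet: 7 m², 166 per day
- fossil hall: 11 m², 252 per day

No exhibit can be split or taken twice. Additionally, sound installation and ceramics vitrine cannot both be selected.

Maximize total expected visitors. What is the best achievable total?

2353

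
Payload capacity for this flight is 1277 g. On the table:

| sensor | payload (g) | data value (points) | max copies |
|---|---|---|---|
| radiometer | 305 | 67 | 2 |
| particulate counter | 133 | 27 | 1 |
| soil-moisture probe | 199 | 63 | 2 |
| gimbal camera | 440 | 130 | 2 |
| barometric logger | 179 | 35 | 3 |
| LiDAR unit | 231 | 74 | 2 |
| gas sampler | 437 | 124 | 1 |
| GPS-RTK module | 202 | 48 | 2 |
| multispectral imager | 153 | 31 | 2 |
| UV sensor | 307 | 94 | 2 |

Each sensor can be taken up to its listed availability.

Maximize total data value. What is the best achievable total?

Filling by ratio: 2×soil-moisture probe + 2×LiDAR unit + UV sensor for 368, with 110 g left unused.
Replace soil-moisture probe with UV sensor: the trade gains 31 net, giving 399 at 1275 g.

399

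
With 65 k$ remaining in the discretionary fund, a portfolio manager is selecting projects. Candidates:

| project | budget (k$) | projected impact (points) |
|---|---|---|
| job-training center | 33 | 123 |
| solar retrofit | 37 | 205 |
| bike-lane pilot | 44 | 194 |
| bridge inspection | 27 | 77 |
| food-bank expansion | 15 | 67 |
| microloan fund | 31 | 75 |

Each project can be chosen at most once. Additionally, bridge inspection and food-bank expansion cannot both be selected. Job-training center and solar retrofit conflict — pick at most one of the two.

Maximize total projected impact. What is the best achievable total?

282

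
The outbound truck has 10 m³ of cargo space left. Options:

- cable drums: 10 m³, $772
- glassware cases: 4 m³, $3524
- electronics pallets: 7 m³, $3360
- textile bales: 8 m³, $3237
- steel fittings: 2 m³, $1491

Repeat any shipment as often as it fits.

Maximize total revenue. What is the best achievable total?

8539

Density check — glassware cases 881.00, steel fittings 745.50, electronics pallets 480.00, textile bales 404.62 are the best per m³.
Best packing: 2×glassware cases + steel fittings — 10 m³, 8539 total.
No other feasible combination exceeds 8539.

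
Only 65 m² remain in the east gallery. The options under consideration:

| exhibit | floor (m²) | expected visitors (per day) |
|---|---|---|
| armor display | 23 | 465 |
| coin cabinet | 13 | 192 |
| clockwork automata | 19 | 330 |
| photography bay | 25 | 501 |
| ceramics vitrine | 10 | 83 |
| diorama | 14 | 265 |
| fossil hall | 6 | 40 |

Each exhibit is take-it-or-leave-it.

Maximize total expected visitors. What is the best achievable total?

Taking armor display + photography bay + diorama: 62 m² used, 1231 in expected visitors.
Runner-up armor display + coin cabinet + photography bay tops out at 1158.

1231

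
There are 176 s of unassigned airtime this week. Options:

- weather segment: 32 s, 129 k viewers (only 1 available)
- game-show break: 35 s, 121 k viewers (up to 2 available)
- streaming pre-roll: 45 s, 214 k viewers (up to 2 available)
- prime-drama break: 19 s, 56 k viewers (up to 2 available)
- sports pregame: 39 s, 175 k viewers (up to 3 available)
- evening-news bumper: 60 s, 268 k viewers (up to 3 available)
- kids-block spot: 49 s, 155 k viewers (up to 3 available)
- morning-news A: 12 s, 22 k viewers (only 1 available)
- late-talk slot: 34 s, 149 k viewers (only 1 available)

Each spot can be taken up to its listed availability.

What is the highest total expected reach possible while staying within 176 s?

786

Greedy by ratio would take 2×streaming pre-roll + 2×sports pregame: 168 s used, total 778.
The 84 s tied up in streaming pre-roll and sports pregame is better spent on weather segment + evening-news bumper — total rises to 786 (176 s).
Every other selection either busts 176 s or exceeds an availability limit or fails to beat 786.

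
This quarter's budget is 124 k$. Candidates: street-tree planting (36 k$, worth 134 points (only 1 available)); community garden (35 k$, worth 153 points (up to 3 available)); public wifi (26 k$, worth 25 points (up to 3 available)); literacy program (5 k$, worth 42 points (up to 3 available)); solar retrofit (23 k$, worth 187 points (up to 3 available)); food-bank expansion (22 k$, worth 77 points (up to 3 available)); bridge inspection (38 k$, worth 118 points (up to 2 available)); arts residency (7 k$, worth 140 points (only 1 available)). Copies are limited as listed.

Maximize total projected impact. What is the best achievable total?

Filling by ratio: 3×literacy program + 3×solar retrofit + food-bank expansion + arts residency for 904, with 11 k$ left unused.
Dropping literacy program and food-bank expansion frees 27 k$; slotting in community garden (35 k$) lifts the total to 938 at 121 k$.
The spare 3 k$ is too small for any remaining project, and no exchange beats 938.

938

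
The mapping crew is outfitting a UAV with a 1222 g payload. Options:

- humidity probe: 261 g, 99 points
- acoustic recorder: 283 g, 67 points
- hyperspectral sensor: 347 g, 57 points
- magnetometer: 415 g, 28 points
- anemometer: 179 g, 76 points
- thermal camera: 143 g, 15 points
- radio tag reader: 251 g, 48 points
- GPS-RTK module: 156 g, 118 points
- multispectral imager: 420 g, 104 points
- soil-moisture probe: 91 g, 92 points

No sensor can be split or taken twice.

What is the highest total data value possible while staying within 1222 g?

A density-first pass picks humidity probe + anemometer + GPS-RTK module + multispectral imager + soil-moisture probe — 489 at 1107 g.
Replace multispectral imager with acoustic recorder + radio tag reader: the trade gains 11 net, giving 500 at 1221 g.
Next best is humidity probe + anemometer + GPS-RTK module + multispectral imager + soil-moisture probe at 489 (1107 g) — short by 11.

500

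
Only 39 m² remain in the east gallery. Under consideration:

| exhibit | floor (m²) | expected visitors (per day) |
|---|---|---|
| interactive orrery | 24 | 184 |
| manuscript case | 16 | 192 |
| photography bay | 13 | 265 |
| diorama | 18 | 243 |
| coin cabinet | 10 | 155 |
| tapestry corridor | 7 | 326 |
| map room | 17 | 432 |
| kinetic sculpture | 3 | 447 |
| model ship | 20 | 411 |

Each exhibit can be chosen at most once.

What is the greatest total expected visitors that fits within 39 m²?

1360

The ratio ordering already packs tightly: coin cabinet + tapestry corridor + map room + kinetic sculpture, 37 m², 1360.
No other feasible combination exceeds 1360.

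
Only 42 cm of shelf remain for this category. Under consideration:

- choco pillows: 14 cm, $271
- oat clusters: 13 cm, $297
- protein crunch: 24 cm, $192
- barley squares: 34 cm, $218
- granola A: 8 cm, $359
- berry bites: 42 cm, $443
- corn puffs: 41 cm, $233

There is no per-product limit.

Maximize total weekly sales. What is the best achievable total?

1795

Best packing: 5×granola A — 40 cm, 1795 total.
Nothing else within 42 cm beats 1795.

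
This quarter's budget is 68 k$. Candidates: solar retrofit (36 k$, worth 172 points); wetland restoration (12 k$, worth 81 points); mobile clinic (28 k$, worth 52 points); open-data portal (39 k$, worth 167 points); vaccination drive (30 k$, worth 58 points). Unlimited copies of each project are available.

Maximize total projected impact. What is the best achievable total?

405

Best packing: 5×wetland restoration — 60 k$, 405 total.
That's the maximum — no swap from here does better than 405.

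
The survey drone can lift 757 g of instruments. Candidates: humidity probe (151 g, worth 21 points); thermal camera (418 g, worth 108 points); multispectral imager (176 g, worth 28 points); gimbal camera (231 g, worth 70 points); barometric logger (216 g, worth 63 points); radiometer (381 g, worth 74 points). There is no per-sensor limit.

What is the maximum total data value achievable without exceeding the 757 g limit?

210

Ranking by ratio (data value/g): gimbal camera 0.30, barometric logger 0.29, thermal camera 0.26, radiometer 0.19.
The ratio ordering already packs tightly: 3×gimbal camera, 693 g, 210.
The spare 64 g is too small for any remaining sensor, and no exchange beats 210.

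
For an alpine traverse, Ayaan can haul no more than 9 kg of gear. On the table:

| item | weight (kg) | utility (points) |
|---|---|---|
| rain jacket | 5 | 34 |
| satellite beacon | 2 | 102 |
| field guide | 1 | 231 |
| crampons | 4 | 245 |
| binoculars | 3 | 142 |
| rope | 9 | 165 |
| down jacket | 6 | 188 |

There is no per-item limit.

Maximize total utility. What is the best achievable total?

Density check — field guide 231.00, crampons 61.25, satellite beacon 51.00, binoculars 47.33 are the best per kg.
9×field guide uses 9 of the 9 kg and totals 2079.

2079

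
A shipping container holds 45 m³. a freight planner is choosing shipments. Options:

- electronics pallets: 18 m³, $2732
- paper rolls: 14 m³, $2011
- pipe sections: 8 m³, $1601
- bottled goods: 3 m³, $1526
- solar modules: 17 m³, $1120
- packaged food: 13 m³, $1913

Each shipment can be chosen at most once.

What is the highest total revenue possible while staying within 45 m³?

Taking the top-ratio shipments first gives electronics pallets + pipe sections + bottled goods + packaged food for 7772 (42 m³).
Replace packaged food with paper rolls: the trade gains 98 net, giving 7870 at 43 m³.
Next best is electronics pallets + pipe sections + bottled goods + packaged food at 7772 (42 m³) — short by 98.

7870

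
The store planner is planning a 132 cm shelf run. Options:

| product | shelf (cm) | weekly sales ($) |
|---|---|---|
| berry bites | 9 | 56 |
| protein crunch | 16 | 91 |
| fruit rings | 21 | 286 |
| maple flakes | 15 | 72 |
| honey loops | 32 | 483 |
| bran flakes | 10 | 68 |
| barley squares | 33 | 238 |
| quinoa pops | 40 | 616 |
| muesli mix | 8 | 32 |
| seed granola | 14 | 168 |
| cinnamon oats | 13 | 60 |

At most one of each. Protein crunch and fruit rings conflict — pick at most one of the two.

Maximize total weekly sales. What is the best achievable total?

1693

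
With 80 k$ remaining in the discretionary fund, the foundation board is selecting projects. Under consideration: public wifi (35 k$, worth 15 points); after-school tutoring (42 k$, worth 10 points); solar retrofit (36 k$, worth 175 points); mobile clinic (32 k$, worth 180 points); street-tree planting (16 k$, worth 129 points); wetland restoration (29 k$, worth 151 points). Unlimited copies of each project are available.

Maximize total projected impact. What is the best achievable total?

5×street-tree planting uses 80 of the 80 k$ and totals 645.

645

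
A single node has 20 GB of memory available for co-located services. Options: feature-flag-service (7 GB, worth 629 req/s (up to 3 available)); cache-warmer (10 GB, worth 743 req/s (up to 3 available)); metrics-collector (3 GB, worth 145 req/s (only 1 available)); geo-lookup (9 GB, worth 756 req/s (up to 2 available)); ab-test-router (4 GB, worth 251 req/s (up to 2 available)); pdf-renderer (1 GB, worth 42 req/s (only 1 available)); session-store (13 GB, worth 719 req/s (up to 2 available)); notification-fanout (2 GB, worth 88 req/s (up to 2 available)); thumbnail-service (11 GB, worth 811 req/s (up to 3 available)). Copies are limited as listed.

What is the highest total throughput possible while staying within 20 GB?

Taking the top-ratio services first gives 2×feature-flag-service + ab-test-router + notification-fanout for 1597 (20 GB).
Replace feature-flag-service and notification-fanout with geo-lookup: the trade gains 39 net, giving 1636 at 20 GB.

1636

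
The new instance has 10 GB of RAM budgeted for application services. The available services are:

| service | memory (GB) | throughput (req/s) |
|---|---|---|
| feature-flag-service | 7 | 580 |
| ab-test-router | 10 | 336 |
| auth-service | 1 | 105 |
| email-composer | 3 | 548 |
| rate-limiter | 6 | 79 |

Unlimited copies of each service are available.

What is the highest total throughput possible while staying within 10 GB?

The ratio ordering already packs tightly: auth-service + 3×email-composer, 10 GB, 1749.

1749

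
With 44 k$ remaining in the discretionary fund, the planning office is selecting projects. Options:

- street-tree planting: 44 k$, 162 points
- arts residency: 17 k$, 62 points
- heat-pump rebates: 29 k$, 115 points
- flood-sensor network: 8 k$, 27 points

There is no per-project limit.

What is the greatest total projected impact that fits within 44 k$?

Taking the top-ratio projects first gives heat-pump rebates + flood-sensor network for 142 (37 k$).
Dropping heat-pump rebates and flood-sensor network frees 37 k$; slotting in street-tree planting (44 k$) lifts the total to 162 at 44 k$.
Every other selection either busts 44 k$ or fails to beat 162.

162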